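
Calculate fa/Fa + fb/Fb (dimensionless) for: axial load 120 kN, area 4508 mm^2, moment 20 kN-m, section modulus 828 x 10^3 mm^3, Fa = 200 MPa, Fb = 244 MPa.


f_a = P / A = 120000.0 / 4508 = 26.6193 MPa
f_b = M / S = 20000000.0 / 828000.0 = 24.1546 MPa
Ratio = f_a / Fa + f_b / Fb
= 26.6193 / 200 + 24.1546 / 244
= 0.2321 (dimensionless)

0.2321 (dimensionless)


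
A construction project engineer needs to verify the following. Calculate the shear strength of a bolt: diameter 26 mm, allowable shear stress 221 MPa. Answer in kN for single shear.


A = pi * d^2 / 4 = pi * 26^2 / 4 = 530.9292 mm^2
V = f_v * A / 1000 = 221 * 530.9292 / 1000
= 117.3353 kN

117.3353 kN


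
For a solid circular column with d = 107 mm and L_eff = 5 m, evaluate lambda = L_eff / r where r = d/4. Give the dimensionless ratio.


Radius of gyration r = d / 4 = 107 / 4 = 26.75 mm
L_eff = 5000.0 mm
Slenderness ratio = L / r = 5000.0 / 26.75 = 186.92 (dimensionless)

186.92 (dimensionless)


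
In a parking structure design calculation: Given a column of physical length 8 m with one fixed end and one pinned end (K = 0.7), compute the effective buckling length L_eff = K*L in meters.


L_eff = K * L
= 0.7 * 8
= 5.6 m

5.6 m


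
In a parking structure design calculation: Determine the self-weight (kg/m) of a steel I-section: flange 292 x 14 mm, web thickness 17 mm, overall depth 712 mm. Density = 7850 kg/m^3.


A_flanges = 2 * 292 * 14 = 8176 mm^2
A_web = (712 - 2 * 14) * 17 = 11628 mm^2
A_total = 8176 + 11628 = 19804 mm^2 = 0.019804 m^2
Weight = rho * A = 7850 * 0.019804 = 155.4614 kg/m

155.4614 kg/m


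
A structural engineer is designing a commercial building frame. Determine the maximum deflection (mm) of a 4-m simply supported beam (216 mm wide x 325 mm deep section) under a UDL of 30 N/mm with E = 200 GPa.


I = 216 * 325^3 / 12 = 617906250.0 mm^4
L = 4000.0 mm, w = 30 N/mm, E = 200000.0 MPa
delta = 5 * w * L^4 / (384 * E * I)
= 5 * 30 * 4000.0^4 / (384 * 200000.0 * 617906250.0)
= 0.8092 mm

0.8092 mm


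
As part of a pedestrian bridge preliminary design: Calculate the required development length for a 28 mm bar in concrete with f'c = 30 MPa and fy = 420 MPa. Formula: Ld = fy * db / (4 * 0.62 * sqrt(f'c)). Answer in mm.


Ld = (fy * db) / (4 * 0.62 * sqrt(f'c))
= (420 * 28) / (4 * 0.62 * sqrt(30))
= 11760 / 13.5835
= 865.76 mm

865.76 mm


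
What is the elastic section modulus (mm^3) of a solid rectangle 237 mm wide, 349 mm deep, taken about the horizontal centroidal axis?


S = b * h^2 / 6
= 237 * 349^2 / 6
= 237 * 121801 / 6
= 4811139.5 mm^3

4811139.5 mm^3


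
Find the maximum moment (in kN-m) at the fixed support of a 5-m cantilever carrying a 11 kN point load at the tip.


For a cantilever with a point load at the free end:
M_max = P * L = 11 * 5 = 55 kN-m

55 kN-m


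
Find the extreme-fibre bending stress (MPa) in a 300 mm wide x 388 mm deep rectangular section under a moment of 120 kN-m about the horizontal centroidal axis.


I = b * h^3 / 12 = 300 * 388^3 / 12 = 1460276800.0 mm^4
y = h / 2 = 388 / 2 = 194.0 mm
M = 120 kN-m = 120000000.0 N-mm
sigma = M * y / I = 120000000.0 * 194.0 / 1460276800.0
= 15.94 MPa

15.94 MPa


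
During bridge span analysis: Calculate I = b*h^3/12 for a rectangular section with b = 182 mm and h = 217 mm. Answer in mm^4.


I = b * h^3 / 12
= 182 * 217^3 / 12
= 182 * 10218313 / 12
= 154977747.17 mm^4

154977747.17 mm^4


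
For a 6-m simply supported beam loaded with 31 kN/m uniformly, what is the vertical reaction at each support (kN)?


Total load = w * L = 31 * 6 = 186 kN
By symmetry, each reaction R = total / 2 = 186 / 2 = 93.0 kN

93.0 kN


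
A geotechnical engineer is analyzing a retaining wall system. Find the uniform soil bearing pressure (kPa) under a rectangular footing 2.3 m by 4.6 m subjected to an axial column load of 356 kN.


A = 2.3 * 4.6 = 10.58 m^2
q = P / A = 356 / 10.58
= 33.6484 kPa

33.6484 kPa


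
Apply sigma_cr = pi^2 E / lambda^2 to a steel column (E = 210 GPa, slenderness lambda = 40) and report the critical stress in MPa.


sigma_cr = pi^2 * E / lambda^2
= 9.8696 * 210000.0 / 40^2
= 9.8696 * 210000.0 / 1600
= 1295.3856 MPa

1295.3856 MPa


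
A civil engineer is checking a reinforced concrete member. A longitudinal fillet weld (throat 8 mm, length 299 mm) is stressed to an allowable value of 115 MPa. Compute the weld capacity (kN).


Strength = throat * length * allowable stress
= 8 * 299 * 115 N
= 275080 N
= 275.08 kN

275.08 kN


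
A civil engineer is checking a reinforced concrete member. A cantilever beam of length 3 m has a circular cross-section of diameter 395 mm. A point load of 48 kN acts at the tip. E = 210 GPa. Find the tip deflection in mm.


I = pi * d^4 / 64 = pi * 395^4 / 64 = 1194973518.81 mm^4
L = 3000.0 mm, P = 48000.0 N, E = 210000.0 MPa
delta = P * L^3 / (3 * E * I)
= 48000.0 * 3000.0^3 / (3 * 210000.0 * 1194973518.81)
= 1.7215 mm

1.7215 mm


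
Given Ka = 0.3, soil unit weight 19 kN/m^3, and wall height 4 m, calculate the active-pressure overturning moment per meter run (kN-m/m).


Pa = 0.5 * Ka * gamma * H^2
= 0.5 * 0.3 * 19 * 4^2
= 45.6 kN/m
Arm = H / 3 = 4 / 3 = 1.3333 m
Mo = Pa * arm = Pa * H / 3 = 45.6 * 4 / 3 = 60.8 kN-m/m

60.8 kN-m/m


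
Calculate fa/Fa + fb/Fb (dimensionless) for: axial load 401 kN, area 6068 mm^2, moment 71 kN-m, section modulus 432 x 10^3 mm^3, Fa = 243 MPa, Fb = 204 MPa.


f_a = P / A = 401000.0 / 6068 = 66.0844 MPa
f_b = M / S = 71000000.0 / 432000.0 = 164.3519 MPa
Ratio = f_a / Fa + f_b / Fb
= 66.0844 / 243 + 164.3519 / 204
= 1.0776 (dimensionless)

1.0776 (dimensionless)


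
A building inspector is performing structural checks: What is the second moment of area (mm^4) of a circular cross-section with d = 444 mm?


r = d / 2 = 444 / 2 = 222.0 mm
I = pi * r^4 / 4 = pi * 222.0^4 / 4
= 1907663539.08 mm^4

1907663539.08 mm^4


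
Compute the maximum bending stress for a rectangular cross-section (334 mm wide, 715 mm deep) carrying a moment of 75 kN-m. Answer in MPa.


I = b * h^3 / 12 = 334 * 715^3 / 12 = 10173803520.83 mm^4
y = h / 2 = 715 / 2 = 357.5 mm
M = 75 kN-m = 75000000.0 N-mm
sigma = M * y / I = 75000000.0 * 357.5 / 10173803520.83
= 2.64 MPa

2.64 MPa


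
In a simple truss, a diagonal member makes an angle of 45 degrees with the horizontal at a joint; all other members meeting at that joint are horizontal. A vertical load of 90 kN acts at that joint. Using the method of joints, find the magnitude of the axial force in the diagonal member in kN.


At the joint, only the diagonal has a vertical component, so vertical equilibrium gives:
F * sin(45) = 90
F = 90 / sin(45)
= 90 / 0.707107
= 127.28 kN

127.28 kN


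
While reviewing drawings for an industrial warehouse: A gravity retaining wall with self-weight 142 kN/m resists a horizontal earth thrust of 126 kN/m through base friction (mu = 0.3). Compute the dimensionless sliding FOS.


Resisting force = mu * W = 0.3 * 142 = 42.6 kN/m
FOS = Resisting / Driving = 42.6 / 126
= 0.3381 (dimensionless)

0.3381 (dimensionless)


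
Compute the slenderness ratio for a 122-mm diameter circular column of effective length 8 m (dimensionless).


Radius of gyration r = d / 4 = 122 / 4 = 30.5 mm
L_eff = 8000.0 mm
Slenderness ratio = L / r = 8000.0 / 30.5 = 262.3 (dimensionless)

262.3 (dimensionless)


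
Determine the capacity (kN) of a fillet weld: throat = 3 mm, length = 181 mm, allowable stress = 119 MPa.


Strength = throat * length * allowable stress
= 3 * 181 * 119 N
= 64617 N
= 64.62 kN

64.62 kN


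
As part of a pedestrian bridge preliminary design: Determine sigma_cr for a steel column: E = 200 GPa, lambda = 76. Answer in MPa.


sigma_cr = pi^2 * E / lambda^2
= 9.8696 * 200000.0 / 76^2
= 9.8696 * 200000.0 / 5776
= 341.7453 MPa

341.7453 MPa


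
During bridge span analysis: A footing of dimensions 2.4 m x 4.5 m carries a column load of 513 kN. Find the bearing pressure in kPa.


A = 2.4 * 4.5 = 10.8 m^2
q = P / A = 513 / 10.8
= 47.5 kPa

47.5 kPa


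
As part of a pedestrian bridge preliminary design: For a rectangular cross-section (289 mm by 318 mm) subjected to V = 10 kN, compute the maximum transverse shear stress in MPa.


A = b * h = 289 * 318 = 91902 mm^2
V = 10 kN = 10000.0 N
tau_max = 1.5 * V / A = 1.5 * 10000.0 / 91902
= 0.1632 MPa

0.1632 MPa


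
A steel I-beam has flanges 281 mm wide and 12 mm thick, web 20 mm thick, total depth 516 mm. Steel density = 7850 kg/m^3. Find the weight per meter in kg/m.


A_flanges = 2 * 281 * 12 = 6744 mm^2
A_web = (516 - 2 * 12) * 20 = 9840 mm^2
A_total = 6744 + 9840 = 16584 mm^2 = 0.016584 m^2
Weight = rho * A = 7850 * 0.016584 = 130.1844 kg/m

130.1844 kg/m


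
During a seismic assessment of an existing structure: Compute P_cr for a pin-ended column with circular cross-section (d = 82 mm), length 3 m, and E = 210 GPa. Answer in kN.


I = pi * d^4 / 64 = 2219347.5 mm^4
L = 3000.0 mm
P_cr = pi^2 * E * I / L^2
= 9.8696 * 210000.0 * 2219347.5 / 3000.0^2
= 511095.24 N = 511.0952 kN

511.0952 kN


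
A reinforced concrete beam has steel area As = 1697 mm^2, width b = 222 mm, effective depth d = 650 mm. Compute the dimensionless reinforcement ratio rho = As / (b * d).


rho = As / (b * d)
= 1697 / (222 * 650)
= 1697 / 144300
= 0.01176 (dimensionless)

0.01176 (dimensionless)


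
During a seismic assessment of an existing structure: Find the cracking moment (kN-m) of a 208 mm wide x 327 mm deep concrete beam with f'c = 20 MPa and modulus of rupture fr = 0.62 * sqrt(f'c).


fr = 0.62 * sqrt(20) = 0.62 * 4.4721 = 2.7727 MPa
I = 208 * 327^3 / 12 = 606073572.0 mm^4
y_t = 163.5 mm
M_cr = fr * I / y_t = 2.7727 * 606073572.0 / 163.5 N-mm
= 10.2781 kN-m

10.2781 kN-m


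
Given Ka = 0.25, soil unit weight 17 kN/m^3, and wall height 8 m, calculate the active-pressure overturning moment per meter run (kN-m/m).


Pa = 0.5 * Ka * gamma * H^2
= 0.5 * 0.25 * 17 * 8^2
= 136.0 kN/m
Arm = H / 3 = 8 / 3 = 2.6667 m
Mo = Pa * arm = Pa * H / 3 = 136.0 * 8 / 3 = 362.6667 kN-m/m

362.6667 kN-m/m


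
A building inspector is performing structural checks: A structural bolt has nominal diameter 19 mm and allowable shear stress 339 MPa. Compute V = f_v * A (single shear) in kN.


A = pi * d^2 / 4 = pi * 19^2 / 4 = 283.5287 mm^2
V = f_v * A / 1000 = 339 * 283.5287 / 1000
= 96.1162 kN

96.1162 kN


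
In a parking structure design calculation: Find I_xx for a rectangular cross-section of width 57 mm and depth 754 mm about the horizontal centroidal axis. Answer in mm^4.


I = b * h^3 / 12
= 57 * 754^3 / 12
= 57 * 428661064 / 12
= 2036140054.0 mm^4

2036140054.0 mm^4


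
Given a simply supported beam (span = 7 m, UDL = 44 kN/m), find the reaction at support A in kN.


Total load = w * L = 44 * 7 = 308 kN
By symmetry, each reaction R = total / 2 = 308 / 2 = 154.0 kN

154.0 kN


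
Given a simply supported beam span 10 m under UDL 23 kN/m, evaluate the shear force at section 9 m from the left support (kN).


R_A = w * L / 2 = 23 * 10 / 2 = 115.0 kN
V(x) = R_A - w * x = 115.0 - 23 * 9
= -92.0 kN

-92.0 kN


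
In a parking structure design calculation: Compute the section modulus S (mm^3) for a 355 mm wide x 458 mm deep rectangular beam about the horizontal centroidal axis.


S = b * h^2 / 6
= 355 * 458^2 / 6
= 355 * 209764 / 6
= 12411036.67 mm^3

12411036.67 mm^3


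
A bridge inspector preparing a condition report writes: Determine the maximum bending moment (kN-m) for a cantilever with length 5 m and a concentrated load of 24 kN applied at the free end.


For a cantilever with a point load at the free end:
M_max = P * L = 24 * 5 = 120 kN-m

120 kN-m


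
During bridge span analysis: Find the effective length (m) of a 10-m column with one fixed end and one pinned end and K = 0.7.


L_eff = K * L
= 0.7 * 10
= 7.0 m

7.0 m


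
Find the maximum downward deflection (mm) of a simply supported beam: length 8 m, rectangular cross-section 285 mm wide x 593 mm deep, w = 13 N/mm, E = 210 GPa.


I = 285 * 593^3 / 12 = 4952536603.75 mm^4
L = 8000.0 mm, w = 13 N/mm, E = 210000.0 MPa
delta = 5 * w * L^4 / (384 * E * I)
= 5 * 13 * 8000.0^4 / (384 * 210000.0 * 4952536603.75)
= 0.6666 mm

0.6666 mm


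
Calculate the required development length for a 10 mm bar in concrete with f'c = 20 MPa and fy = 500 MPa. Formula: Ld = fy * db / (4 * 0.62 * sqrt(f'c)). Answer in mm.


Ld = (fy * db) / (4 * 0.62 * sqrt(f'c))
= (500 * 10) / (4 * 0.62 * sqrt(20))
= 5000 / 11.0909
= 450.82 mm

450.82 mm


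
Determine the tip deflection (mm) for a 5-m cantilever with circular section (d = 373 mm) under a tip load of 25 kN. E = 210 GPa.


I = pi * d^4 / 64 = pi * 373^4 / 64 = 950178558.36 mm^4
L = 5000.0 mm, P = 25000.0 N, E = 210000.0 MPa
delta = P * L^3 / (3 * E * I)
= 25000.0 * 5000.0^3 / (3 * 210000.0 * 950178558.36)
= 5.2204 mm

5.2204 mm


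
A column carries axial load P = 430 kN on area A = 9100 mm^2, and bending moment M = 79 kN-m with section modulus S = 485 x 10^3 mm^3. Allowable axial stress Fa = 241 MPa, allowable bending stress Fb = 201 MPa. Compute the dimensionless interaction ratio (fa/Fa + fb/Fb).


f_a = P / A = 430000.0 / 9100 = 47.2527 MPa
f_b = M / S = 79000000.0 / 485000.0 = 162.8866 MPa
Ratio = f_a / Fa + f_b / Fb
= 47.2527 / 241 + 162.8866 / 201
= 1.0065 (dimensionless)

1.0065 (dimensionless)


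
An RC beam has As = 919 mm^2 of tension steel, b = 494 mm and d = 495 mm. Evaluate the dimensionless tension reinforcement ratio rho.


rho = As / (b * d)
= 919 / (494 * 495)
= 919 / 244530
= 0.003758 (dimensionless)

0.003758 (dimensionless)


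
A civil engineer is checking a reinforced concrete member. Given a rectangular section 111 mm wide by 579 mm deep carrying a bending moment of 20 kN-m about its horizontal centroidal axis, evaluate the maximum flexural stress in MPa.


I = b * h^3 / 12 = 111 * 579^3 / 12 = 1795466985.75 mm^4
y = h / 2 = 579 / 2 = 289.5 mm
M = 20 kN-m = 20000000.0 N-mm
sigma = M * y / I = 20000000.0 * 289.5 / 1795466985.75
= 3.22 MPa

3.22 MPa


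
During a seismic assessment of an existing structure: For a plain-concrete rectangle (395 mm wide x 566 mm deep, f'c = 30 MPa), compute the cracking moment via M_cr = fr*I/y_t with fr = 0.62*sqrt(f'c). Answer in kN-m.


fr = 0.62 * sqrt(30) = 0.62 * 5.4772 = 3.3959 MPa
I = 395 * 566^3 / 12 = 5968499243.33 mm^4
y_t = 283.0 mm
M_cr = fr * I / y_t = 3.3959 * 5968499243.33 / 283.0 N-mm
= 71.6195 kN-m

71.6195 kN-m


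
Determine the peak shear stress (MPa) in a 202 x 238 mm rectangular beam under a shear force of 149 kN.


A = b * h = 202 * 238 = 48076 mm^2
V = 149 kN = 149000.0 N
tau_max = 1.5 * V / A = 1.5 * 149000.0 / 48076
= 4.6489 MPa

4.6489 MPa


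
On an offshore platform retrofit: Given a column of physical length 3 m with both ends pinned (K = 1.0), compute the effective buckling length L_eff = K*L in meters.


L_eff = K * L
= 1.0 * 3
= 3.0 m

3.0 m


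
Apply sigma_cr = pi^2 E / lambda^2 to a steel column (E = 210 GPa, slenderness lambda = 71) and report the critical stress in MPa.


sigma_cr = pi^2 * E / lambda^2
= 9.8696 * 210000.0 / 71^2
= 9.8696 * 210000.0 / 5041
= 411.1519 MPa

411.1519 MPa


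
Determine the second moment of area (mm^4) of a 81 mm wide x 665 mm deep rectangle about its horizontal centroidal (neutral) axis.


I = b * h^3 / 12
= 81 * 665^3 / 12
= 81 * 294079625 / 12
= 1985037468.75 mm^4

1985037468.75 mm^4


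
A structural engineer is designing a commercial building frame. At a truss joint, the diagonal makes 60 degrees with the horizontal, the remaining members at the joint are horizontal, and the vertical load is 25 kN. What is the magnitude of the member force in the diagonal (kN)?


At the joint, only the diagonal has a vertical component, so vertical equilibrium gives:
F * sin(60) = 25
F = 25 / sin(60)
= 25 / 0.866025
= 28.87 kN

28.87 kN


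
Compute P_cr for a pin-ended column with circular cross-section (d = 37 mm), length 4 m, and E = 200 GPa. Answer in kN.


I = pi * d^4 / 64 = 91997.66 mm^4
L = 4000.0 mm
P_cr = pi^2 * E * I / L^2
= 9.8696 * 200000.0 * 91997.66 / 4000.0^2
= 11349.76 N = 11.3498 kN

11.3498 kN


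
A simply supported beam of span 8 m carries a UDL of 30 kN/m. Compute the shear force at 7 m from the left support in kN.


R_A = w * L / 2 = 30 * 8 / 2 = 120.0 kN
V(x) = R_A - w * x = 120.0 - 30 * 7
= -90.0 kN

-90.0 kN


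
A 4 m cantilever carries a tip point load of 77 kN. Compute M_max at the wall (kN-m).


For a cantilever with a point load at the free end:
M_max = P * L = 77 * 4 = 308 kN-m

308 kN-m


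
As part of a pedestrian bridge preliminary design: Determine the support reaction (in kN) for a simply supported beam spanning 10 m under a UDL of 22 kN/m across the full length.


Total load = w * L = 22 * 10 = 220 kN
By symmetry, each reaction R = total / 2 = 220 / 2 = 110.0 kN

110.0 kN


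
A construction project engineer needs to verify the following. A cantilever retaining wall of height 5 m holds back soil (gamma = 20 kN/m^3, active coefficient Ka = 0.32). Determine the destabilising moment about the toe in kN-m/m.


Pa = 0.5 * Ka * gamma * H^2
= 0.5 * 0.32 * 20 * 5^2
= 80.0 kN/m
Arm = H / 3 = 5 / 3 = 1.6667 m
Mo = Pa * arm = Pa * H / 3 = 80.0 * 5 / 3 = 133.3333 kN-m/m

133.3333 kN-m/m


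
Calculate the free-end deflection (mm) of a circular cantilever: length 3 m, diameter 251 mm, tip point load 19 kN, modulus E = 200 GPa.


I = pi * d^4 / 64 = pi * 251^4 / 64 = 194834016.97 mm^4
L = 3000.0 mm, P = 19000.0 N, E = 200000.0 MPa
delta = P * L^3 / (3 * E * I)
= 19000.0 * 3000.0^3 / (3 * 200000.0 * 194834016.97)
= 4.3884 mm

4.3884 mm


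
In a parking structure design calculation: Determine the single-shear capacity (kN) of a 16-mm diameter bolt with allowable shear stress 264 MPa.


A = pi * d^2 / 4 = pi * 16^2 / 4 = 201.0619 mm^2
V = f_v * A / 1000 = 264 * 201.0619 / 1000
= 53.0803 kN

53.0803 kN


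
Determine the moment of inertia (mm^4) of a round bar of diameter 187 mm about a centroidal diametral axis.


r = d / 2 = 187 / 2 = 93.5 mm
I = pi * r^4 / 4 = pi * 93.5^4 / 4
= 60025574.43 mm^4

60025574.43 mm^4


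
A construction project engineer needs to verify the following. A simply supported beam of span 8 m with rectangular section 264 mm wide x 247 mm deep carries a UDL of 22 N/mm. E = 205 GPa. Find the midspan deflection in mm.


I = 264 * 247^3 / 12 = 331522906.0 mm^4
L = 8000.0 mm, w = 22 N/mm, E = 205000.0 MPa
delta = 5 * w * L^4 / (384 * E * I)
= 5 * 22 * 8000.0^4 / (384 * 205000.0 * 331522906.0)
= 17.2645 mm

17.2645 mm


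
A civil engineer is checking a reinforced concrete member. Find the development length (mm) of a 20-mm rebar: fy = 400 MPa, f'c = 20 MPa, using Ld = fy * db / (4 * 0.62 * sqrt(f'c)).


Ld = (fy * db) / (4 * 0.62 * sqrt(f'c))
= (400 * 20) / (4 * 0.62 * sqrt(20))
= 8000 / 11.0909
= 721.31 mm

721.31 mm


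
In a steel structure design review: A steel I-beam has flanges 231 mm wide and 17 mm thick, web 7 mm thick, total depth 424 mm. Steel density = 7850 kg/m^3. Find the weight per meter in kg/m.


A_flanges = 2 * 231 * 17 = 7854 mm^2
A_web = (424 - 2 * 17) * 7 = 2730 mm^2
A_total = 7854 + 2730 = 10584 mm^2 = 0.010584 m^2
Weight = rho * A = 7850 * 0.010584 = 83.0844 kg/m

83.0844 kg/m


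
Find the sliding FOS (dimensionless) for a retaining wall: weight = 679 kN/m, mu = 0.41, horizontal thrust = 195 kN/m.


Resisting force = mu * W = 0.41 * 679 = 278.39 kN/m
FOS = Resisting / Driving = 278.39 / 195
= 1.4276 (dimensionless)

1.4276 (dimensionless)


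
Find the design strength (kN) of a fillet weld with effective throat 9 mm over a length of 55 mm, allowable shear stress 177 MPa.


Strength = throat * length * allowable stress
= 9 * 55 * 177 N
= 87615 N
= 87.61 kN

87.61 kN


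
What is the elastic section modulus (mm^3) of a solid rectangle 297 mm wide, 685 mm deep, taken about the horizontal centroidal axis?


S = b * h^2 / 6
= 297 * 685^2 / 6
= 297 * 469225 / 6
= 23226637.5 mm^3

23226637.5 mm^3


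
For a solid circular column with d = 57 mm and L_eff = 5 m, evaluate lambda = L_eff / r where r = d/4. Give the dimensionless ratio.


Radius of gyration r = d / 4 = 57 / 4 = 14.25 mm
L_eff = 5000.0 mm
Slenderness ratio = L / r = 5000.0 / 14.25 = 350.88 (dimensionless)

350.88 (dimensionless)


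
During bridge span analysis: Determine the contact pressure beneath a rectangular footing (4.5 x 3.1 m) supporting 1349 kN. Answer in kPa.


A = 4.5 * 3.1 = 13.95 m^2
q = P / A = 1349 / 13.95
= 96.7025 kPa

96.7025 kPa


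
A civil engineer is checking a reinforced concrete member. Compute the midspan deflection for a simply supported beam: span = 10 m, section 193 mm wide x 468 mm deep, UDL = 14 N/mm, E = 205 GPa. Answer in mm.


I = 193 * 468^3 / 12 = 1648593648.0 mm^4
L = 10000.0 mm, w = 14 N/mm, E = 205000.0 MPa
delta = 5 * w * L^4 / (384 * E * I)
= 5 * 14 * 10000.0^4 / (384 * 205000.0 * 1648593648.0)
= 5.3939 mm

5.3939 mm


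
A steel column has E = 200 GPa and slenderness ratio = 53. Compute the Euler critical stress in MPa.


sigma_cr = pi^2 * E / lambda^2
= 9.8696 * 200000.0 / 53^2
= 9.8696 * 200000.0 / 2809
= 702.713 MPa

702.713 MPa


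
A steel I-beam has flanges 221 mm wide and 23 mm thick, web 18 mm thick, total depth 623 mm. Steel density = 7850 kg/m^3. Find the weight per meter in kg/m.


A_flanges = 2 * 221 * 23 = 10166 mm^2
A_web = (623 - 2 * 23) * 18 = 10386 mm^2
A_total = 10166 + 10386 = 20552 mm^2 = 0.020552 m^2
Weight = rho * A = 7850 * 0.020552 = 161.3332 kg/m

161.3332 kg/m


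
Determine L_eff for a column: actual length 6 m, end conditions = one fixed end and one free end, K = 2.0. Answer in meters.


L_eff = K * L
= 2.0 * 6
= 12.0 m

12.0 m


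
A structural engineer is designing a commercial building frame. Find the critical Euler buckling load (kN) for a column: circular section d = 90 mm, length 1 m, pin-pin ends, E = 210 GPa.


I = pi * d^4 / 64 = 3220623.34 mm^4
L = 1000.0 mm
P_cr = pi^2 * E * I / L^2
= 9.8696 * 210000.0 * 3220623.34 / 1000.0^2
= 6675118.45 N = 6675.1184 kN

6675.1184 kN


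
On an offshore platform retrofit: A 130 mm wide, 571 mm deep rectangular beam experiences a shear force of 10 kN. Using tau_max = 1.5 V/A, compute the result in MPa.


A = b * h = 130 * 571 = 74230 mm^2
V = 10 kN = 10000.0 N
tau_max = 1.5 * V / A = 1.5 * 10000.0 / 74230
= 0.2021 MPa

0.2021 MPa


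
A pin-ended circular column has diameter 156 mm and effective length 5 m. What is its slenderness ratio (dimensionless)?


Radius of gyration r = d / 4 = 156 / 4 = 39.0 mm
L_eff = 5000.0 mm
Slenderness ratio = L / r = 5000.0 / 39.0 = 128.21 (dimensionless)

128.21 (dimensionless)


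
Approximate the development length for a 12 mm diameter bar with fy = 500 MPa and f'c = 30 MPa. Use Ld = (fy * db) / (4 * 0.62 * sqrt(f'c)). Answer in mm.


Ld = (fy * db) / (4 * 0.62 * sqrt(f'c))
= (500 * 12) / (4 * 0.62 * sqrt(30))
= 6000 / 13.5835
= 441.71 mm

441.71 mm


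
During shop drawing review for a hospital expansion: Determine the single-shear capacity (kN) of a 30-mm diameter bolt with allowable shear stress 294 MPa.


A = pi * d^2 / 4 = pi * 30^2 / 4 = 706.8583 mm^2
V = f_v * A / 1000 = 294 * 706.8583 / 1000
= 207.8164 kN

207.8164 kN


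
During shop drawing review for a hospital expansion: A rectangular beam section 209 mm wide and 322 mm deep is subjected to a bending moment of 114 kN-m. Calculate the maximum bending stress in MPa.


I = b * h^3 / 12 = 209 * 322^3 / 12 = 581477152.67 mm^4
y = h / 2 = 322 / 2 = 161.0 mm
M = 114 kN-m = 114000000.0 N-mm
sigma = M * y / I = 114000000.0 * 161.0 / 581477152.67
= 31.56 MPa

31.56 MPa


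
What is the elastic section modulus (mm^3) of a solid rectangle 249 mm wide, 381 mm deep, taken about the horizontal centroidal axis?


S = b * h^2 / 6
= 249 * 381^2 / 6
= 249 * 145161 / 6
= 6024181.5 mm^3

6024181.5 mm^3


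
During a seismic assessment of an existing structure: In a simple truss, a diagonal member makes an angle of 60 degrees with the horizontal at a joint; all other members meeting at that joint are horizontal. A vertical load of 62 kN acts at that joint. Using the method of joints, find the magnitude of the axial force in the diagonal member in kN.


At the joint, only the diagonal has a vertical component, so vertical equilibrium gives:
F * sin(60) = 62
F = 62 / sin(60)
= 62 / 0.866025
= 71.59 kN

71.59 kN


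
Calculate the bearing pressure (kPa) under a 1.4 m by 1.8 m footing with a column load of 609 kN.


A = 1.4 * 1.8 = 2.52 m^2
q = P / A = 609 / 2.52
= 241.6667 kPa

241.6667 kPa


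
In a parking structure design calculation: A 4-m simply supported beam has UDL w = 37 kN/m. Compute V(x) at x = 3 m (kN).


R_A = w * L / 2 = 37 * 4 / 2 = 74.0 kN
V(x) = R_A - w * x = 74.0 - 37 * 3
= -37.0 kN

-37.0 kN


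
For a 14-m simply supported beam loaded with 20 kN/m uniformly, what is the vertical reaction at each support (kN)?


Total load = w * L = 20 * 14 = 280 kN
By symmetry, each reaction R = total / 2 = 280 / 2 = 140.0 kN

140.0 kN


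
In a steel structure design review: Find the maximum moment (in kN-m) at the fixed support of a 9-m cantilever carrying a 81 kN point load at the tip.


For a cantilever with a point load at the free end:
M_max = P * L = 81 * 9 = 729 kN-m

729 kN-m


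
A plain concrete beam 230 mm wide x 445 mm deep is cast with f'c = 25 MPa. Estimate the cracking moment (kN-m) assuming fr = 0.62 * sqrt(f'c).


fr = 0.62 * sqrt(25) = 0.62 * 5.0 = 3.1 MPa
I = 230 * 445^3 / 12 = 1688988229.17 mm^4
y_t = 222.5 mm
M_cr = fr * I / y_t = 3.1 * 1688988229.17 / 222.5 N-mm
= 23.532 kN-m

23.532 kN-m


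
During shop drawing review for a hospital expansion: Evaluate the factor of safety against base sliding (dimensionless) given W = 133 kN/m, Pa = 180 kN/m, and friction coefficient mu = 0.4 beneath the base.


Resisting force = mu * W = 0.4 * 133 = 53.2 kN/m
FOS = Resisting / Driving = 53.2 / 180
= 0.2956 (dimensionless)

0.2956 (dimensionless)


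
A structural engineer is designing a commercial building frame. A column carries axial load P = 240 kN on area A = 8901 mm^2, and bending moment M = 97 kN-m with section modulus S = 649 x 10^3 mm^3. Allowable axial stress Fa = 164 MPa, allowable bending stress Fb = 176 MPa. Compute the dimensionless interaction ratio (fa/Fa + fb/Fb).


f_a = P / A = 240000.0 / 8901 = 26.9633 MPa
f_b = M / S = 97000000.0 / 649000.0 = 149.4607 MPa
Ratio = f_a / Fa + f_b / Fb
= 26.9633 / 164 + 149.4607 / 176
= 1.0136 (dimensionless)

1.0136 (dimensionless)


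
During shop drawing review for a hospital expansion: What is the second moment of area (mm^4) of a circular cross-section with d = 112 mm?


r = d / 2 = 112 / 2 = 56.0 mm
I = pi * r^4 / 4 = pi * 56.0^4 / 4
= 7723995.1 mm^4

7723995.1 mm^4


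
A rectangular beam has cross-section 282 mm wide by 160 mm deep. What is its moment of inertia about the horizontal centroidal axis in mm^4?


I = b * h^3 / 12
= 282 * 160^3 / 12
= 282 * 4096000 / 12
= 96256000.0 mm^4

96256000.0 mm^4


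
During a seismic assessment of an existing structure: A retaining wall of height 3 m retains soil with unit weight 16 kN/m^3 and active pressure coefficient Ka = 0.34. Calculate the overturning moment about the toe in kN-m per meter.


Pa = 0.5 * Ka * gamma * H^2
= 0.5 * 0.34 * 16 * 3^2
= 24.48 kN/m
Arm = H / 3 = 3 / 3 = 1.0 m
Mo = Pa * arm = Pa * H / 3 = 24.48 * 3 / 3 = 24.48 kN-m/m

24.48 kN-m/m


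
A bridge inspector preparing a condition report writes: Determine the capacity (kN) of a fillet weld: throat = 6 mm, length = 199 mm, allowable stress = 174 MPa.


Strength = throat * length * allowable stress
= 6 * 199 * 174 N
= 207756 N
= 207.76 kN

207.76 kN


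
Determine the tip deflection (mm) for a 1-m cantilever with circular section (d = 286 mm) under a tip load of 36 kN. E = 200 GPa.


I = pi * d^4 / 64 = pi * 286^4 / 64 = 328423353.43 mm^4
L = 1000.0 mm, P = 36000.0 N, E = 200000.0 MPa
delta = P * L^3 / (3 * E * I)
= 36000.0 * 1000.0^3 / (3 * 200000.0 * 328423353.43)
= 0.1827 mm

0.1827 mm


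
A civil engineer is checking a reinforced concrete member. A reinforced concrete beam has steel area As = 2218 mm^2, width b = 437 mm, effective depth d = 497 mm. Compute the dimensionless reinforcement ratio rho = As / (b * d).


rho = As / (b * d)
= 2218 / (437 * 497)
= 2218 / 217189
= 0.010212 (dimensionless)

0.010212 (dimensionless)


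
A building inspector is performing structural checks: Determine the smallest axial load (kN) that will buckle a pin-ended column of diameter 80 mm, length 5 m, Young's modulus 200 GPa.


I = pi * d^4 / 64 = 2010619.3 mm^4
L = 5000.0 mm
P_cr = pi^2 * E * I / L^2
= 9.8696 * 200000.0 * 2010619.3 / 5000.0^2
= 158752.14 N = 158.7521 kN

158.7521 kN


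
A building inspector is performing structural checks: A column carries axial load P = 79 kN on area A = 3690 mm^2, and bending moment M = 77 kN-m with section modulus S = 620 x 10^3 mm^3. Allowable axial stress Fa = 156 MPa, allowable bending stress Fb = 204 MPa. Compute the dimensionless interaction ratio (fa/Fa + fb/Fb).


f_a = P / A = 79000.0 / 3690 = 21.4092 MPa
f_b = M / S = 77000000.0 / 620000.0 = 124.1935 MPa
Ratio = f_a / Fa + f_b / Fb
= 21.4092 / 156 + 124.1935 / 204
= 0.746 (dimensionless)

0.746 (dimensionless)


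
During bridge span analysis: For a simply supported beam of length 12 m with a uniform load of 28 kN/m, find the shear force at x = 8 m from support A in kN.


R_A = w * L / 2 = 28 * 12 / 2 = 168.0 kN
V(x) = R_A - w * x = 168.0 - 28 * 8
= -56.0 kN

-56.0 kN


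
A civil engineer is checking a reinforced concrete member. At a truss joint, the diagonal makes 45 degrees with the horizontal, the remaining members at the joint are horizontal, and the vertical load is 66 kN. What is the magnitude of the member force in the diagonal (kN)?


At the joint, only the diagonal has a vertical component, so vertical equilibrium gives:
F * sin(45) = 66
F = 66 / sin(45)
= 66 / 0.707107
= 93.34 kN

93.34 kN


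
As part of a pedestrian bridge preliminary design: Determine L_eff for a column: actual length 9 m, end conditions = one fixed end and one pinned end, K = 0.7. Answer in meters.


L_eff = K * L
= 0.7 * 9
= 6.3 m

6.3 m


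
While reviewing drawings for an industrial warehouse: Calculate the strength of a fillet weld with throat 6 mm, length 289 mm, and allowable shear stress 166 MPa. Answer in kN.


Strength = throat * length * allowable stress
= 6 * 289 * 166 N
= 287844 N
= 287.84 kN

287.84 kN


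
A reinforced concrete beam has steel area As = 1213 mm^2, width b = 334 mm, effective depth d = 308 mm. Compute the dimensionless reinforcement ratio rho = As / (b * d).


rho = As / (b * d)
= 1213 / (334 * 308)
= 1213 / 102872
= 0.011791 (dimensionless)

0.011791 (dimensionless)


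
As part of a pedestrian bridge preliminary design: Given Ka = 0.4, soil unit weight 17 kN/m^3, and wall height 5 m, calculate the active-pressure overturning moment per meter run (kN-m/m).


Pa = 0.5 * Ka * gamma * H^2
= 0.5 * 0.4 * 17 * 5^2
= 85.0 kN/m
Arm = H / 3 = 5 / 3 = 1.6667 m
Mo = Pa * arm = Pa * H / 3 = 85.0 * 5 / 3 = 141.6667 kN-m/m

141.6667 kN-m/m


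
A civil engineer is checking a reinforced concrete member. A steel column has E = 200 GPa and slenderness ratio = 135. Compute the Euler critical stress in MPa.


sigma_cr = pi^2 * E / lambda^2
= 9.8696 * 200000.0 / 135^2
= 9.8696 * 200000.0 / 18225
= 108.3084 MPa

108.3084 MPa


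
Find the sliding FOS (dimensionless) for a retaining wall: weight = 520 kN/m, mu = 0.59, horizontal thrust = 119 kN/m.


Resisting force = mu * W = 0.59 * 520 = 306.8 kN/m
FOS = Resisting / Driving = 306.8 / 119
= 2.5782 (dimensionless)

2.5782 (dimensionless)


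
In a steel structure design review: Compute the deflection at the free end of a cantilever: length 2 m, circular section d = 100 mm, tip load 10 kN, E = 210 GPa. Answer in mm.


I = pi * d^4 / 64 = pi * 100^4 / 64 = 4908738.52 mm^4
L = 2000.0 mm, P = 10000.0 N, E = 210000.0 MPa
delta = P * L^3 / (3 * E * I)
= 10000.0 * 2000.0^3 / (3 * 210000.0 * 4908738.52)
= 25.869 mm

25.869 mm


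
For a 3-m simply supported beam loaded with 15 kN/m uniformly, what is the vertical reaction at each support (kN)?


Total load = w * L = 15 * 3 = 45 kN
By symmetry, each reaction R = total / 2 = 45 / 2 = 22.5 kN

22.5 kN


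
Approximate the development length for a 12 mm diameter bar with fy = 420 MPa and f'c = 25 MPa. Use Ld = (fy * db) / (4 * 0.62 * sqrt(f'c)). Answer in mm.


Ld = (fy * db) / (4 * 0.62 * sqrt(f'c))
= (420 * 12) / (4 * 0.62 * sqrt(25))
= 5040 / 12.4
= 406.45 mm

406.45 mm


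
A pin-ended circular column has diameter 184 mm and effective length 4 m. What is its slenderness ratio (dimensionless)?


Radius of gyration r = d / 4 = 184 / 4 = 46.0 mm
L_eff = 4000.0 mm
Slenderness ratio = L / r = 4000.0 / 46.0 = 86.96 (dimensionless)

86.96 (dimensionless)


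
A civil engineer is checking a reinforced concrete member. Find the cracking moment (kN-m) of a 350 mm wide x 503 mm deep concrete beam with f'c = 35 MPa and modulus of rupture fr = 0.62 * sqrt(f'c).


fr = 0.62 * sqrt(35) = 0.62 * 5.9161 = 3.668 MPa
I = 350 * 503^3 / 12 = 3711852870.83 mm^4
y_t = 251.5 mm
M_cr = fr * I / y_t = 3.668 * 3711852870.83 / 251.5 N-mm
= 54.135 kN-m

54.135 kN-m


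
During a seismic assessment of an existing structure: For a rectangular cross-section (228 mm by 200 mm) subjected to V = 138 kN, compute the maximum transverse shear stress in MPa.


A = b * h = 228 * 200 = 45600 mm^2
V = 138 kN = 138000.0 N
tau_max = 1.5 * V / A = 1.5 * 138000.0 / 45600
= 4.5395 MPa

4.5395 MPa


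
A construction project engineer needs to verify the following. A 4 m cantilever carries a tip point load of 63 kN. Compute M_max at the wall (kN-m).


For a cantilever with a point load at the free end:
M_max = P * L = 63 * 4 = 252 kN-m

252 kN-m


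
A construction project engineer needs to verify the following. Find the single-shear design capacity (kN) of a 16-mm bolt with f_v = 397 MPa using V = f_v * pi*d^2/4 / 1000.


A = pi * d^2 / 4 = pi * 16^2 / 4 = 201.0619 mm^2
V = f_v * A / 1000 = 397 * 201.0619 / 1000
= 79.8216 kN

79.8216 kN


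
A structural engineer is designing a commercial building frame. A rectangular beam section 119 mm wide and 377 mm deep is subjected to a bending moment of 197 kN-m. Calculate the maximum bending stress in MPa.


I = b * h^3 / 12 = 119 * 377^3 / 12 = 531361110.58 mm^4
y = h / 2 = 377 / 2 = 188.5 mm
M = 197 kN-m = 197000000.0 N-mm
sigma = M * y / I = 197000000.0 * 188.5 / 531361110.58
= 69.89 MPa

69.89 MPa


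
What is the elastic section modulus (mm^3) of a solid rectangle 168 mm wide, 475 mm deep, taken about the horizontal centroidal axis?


S = b * h^2 / 6
= 168 * 475^2 / 6
= 168 * 225625 / 6
= 6317500.0 mm^3

6317500.0 mm^3


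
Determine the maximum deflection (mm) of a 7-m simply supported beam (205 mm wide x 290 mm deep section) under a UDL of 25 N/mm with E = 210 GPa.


I = 205 * 290^3 / 12 = 416645416.67 mm^4
L = 7000.0 mm, w = 25 N/mm, E = 210000.0 MPa
delta = 5 * w * L^4 / (384 * E * I)
= 5 * 25 * 7000.0^4 / (384 * 210000.0 * 416645416.67)
= 8.9327 mm

8.9327 mm


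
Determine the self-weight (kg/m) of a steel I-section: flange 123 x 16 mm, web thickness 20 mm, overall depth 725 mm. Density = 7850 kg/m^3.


A_flanges = 2 * 123 * 16 = 3936 mm^2
A_web = (725 - 2 * 16) * 20 = 13860 mm^2
A_total = 3936 + 13860 = 17796 mm^2 = 0.017796 m^2
Weight = rho * A = 7850 * 0.017796 = 139.6986 kg/m

139.6986 kg/m


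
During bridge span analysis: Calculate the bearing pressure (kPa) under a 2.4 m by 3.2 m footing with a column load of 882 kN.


A = 2.4 * 3.2 = 7.68 m^2
q = P / A = 882 / 7.68
= 114.8438 kPa

114.8438 kPa


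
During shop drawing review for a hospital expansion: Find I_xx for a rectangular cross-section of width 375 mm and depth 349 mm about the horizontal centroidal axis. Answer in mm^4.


I = b * h^3 / 12
= 375 * 349^3 / 12
= 375 * 42508549 / 12
= 1328392156.25 mm^4

1328392156.25 mm^4


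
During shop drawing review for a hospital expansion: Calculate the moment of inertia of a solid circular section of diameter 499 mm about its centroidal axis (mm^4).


r = d / 2 = 499 / 2 = 249.5 mm
I = pi * r^4 / 4 = pi * 249.5^4 / 4
= 3043491416.12 mm^4

3043491416.12 mm^4


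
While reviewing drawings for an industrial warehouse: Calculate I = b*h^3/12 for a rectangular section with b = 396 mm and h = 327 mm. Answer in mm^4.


I = b * h^3 / 12
= 396 * 327^3 / 12
= 396 * 34965783 / 12
= 1153870839.0 mm^4

1153870839.0 mm^4


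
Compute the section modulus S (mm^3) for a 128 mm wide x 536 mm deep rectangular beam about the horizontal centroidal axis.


S = b * h^2 / 6
= 128 * 536^2 / 6
= 128 * 287296 / 6
= 6128981.33 mm^3

6128981.33 mm^3


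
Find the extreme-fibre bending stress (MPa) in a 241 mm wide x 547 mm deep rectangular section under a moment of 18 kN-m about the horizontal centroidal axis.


I = b * h^3 / 12 = 241 * 547^3 / 12 = 3286985403.58 mm^4
y = h / 2 = 547 / 2 = 273.5 mm
M = 18 kN-m = 18000000.0 N-mm
sigma = M * y / I = 18000000.0 * 273.5 / 3286985403.58
= 1.5 MPa

1.5 MPa


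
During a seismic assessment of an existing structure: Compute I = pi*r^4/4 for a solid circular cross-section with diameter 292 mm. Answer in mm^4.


r = d / 2 = 292 / 2 = 146.0 mm
I = pi * r^4 / 4 = pi * 146.0^4 / 4
= 356862821.2 mm^4

356862821.2 mm^4


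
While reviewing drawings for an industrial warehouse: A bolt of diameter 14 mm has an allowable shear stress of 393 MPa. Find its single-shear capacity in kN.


A = pi * d^2 / 4 = pi * 14^2 / 4 = 153.938 mm^2
V = f_v * A / 1000 = 393 * 153.938 / 1000
= 60.4976 kN

60.4976 kN


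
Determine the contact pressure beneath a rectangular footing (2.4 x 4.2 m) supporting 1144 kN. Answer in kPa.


A = 2.4 * 4.2 = 10.08 m^2
q = P / A = 1144 / 10.08
= 113.4921 kPa

113.4921 kPa


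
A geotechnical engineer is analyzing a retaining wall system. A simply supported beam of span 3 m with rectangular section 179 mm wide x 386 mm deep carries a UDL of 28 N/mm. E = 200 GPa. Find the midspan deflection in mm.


I = 179 * 386^3 / 12 = 857894135.33 mm^4
L = 3000.0 mm, w = 28 N/mm, E = 200000.0 MPa
delta = 5 * w * L^4 / (384 * E * I)
= 5 * 28 * 3000.0^4 / (384 * 200000.0 * 857894135.33)
= 0.1721 mm

0.1721 mm


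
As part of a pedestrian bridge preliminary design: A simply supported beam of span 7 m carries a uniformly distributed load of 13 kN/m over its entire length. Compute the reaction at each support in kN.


Total load = w * L = 13 * 7 = 91 kN
By symmetry, each reaction R = total / 2 = 91 / 2 = 45.5 kN

45.5 kN


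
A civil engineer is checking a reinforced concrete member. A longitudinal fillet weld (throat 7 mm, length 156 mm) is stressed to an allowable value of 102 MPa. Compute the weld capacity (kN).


Strength = throat * length * allowable stress
= 7 * 156 * 102 N
= 111384 N
= 111.38 kN

111.38 kN


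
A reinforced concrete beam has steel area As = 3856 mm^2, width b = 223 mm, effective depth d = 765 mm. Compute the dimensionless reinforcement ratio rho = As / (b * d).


rho = As / (b * d)
= 3856 / (223 * 765)
= 3856 / 170595
= 0.022603 (dimensionless)

0.022603 (dimensionless)


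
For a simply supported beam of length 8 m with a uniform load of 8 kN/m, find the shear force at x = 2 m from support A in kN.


R_A = w * L / 2 = 8 * 8 / 2 = 32.0 kN
V(x) = R_A - w * x = 32.0 - 8 * 2
= 16.0 kN

16.0 kN


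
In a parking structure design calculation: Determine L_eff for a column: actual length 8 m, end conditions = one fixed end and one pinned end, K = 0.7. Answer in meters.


L_eff = K * L
= 0.7 * 8
= 5.6 m

5.6 m
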